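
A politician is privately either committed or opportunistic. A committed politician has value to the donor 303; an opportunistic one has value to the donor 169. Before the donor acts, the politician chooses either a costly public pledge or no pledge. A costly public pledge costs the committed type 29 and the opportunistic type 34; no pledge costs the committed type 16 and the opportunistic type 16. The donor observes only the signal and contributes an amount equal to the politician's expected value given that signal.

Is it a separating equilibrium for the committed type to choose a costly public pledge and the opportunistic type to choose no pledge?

No

If types separate, pledge earns payment 303 and no pledge earns 169.
Committed: pledge gives 303 − 29 = 274; no pledge gives 169 − 16 = 153. No deviation. ✓
Opportunistic: no pledge gives 169 − 16 = 153; pledge gives 303 − 34 = 269. Would deviate. ✗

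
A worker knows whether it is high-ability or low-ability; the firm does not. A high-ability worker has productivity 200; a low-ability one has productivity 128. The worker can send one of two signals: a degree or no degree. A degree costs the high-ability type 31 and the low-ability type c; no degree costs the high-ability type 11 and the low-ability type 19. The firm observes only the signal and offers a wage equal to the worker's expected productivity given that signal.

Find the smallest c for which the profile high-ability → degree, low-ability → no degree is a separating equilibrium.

Under separation: degree → high-ability (pays 200); no degree → low-ability (pays 128).
High-ability: 200 − 31 = 169 ≥ 128 − 11 = 117. Holds regardless of c. ✓
Low-ability: 128 − 19 ≥ 200 − c, so c ≥ 200 − 109 = 91.

91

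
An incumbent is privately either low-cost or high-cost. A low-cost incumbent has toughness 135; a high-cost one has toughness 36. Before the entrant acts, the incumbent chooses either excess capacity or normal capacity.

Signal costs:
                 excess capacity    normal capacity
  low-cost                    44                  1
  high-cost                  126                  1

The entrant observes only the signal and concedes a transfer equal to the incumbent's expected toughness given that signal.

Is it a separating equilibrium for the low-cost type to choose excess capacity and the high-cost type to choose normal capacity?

Yes

If types separate, excess capacity earns payment 135 and normal capacity earns 36.
Low-cost: excess capacity gives 135 − 44 = 91; normal capacity gives 36 − 1 = 35. No deviation. ✓
High-cost: normal capacity gives 36 − 1 = 35; excess capacity gives 135 − 126 = 9. No deviation. ✓
Both incentive constraints hold.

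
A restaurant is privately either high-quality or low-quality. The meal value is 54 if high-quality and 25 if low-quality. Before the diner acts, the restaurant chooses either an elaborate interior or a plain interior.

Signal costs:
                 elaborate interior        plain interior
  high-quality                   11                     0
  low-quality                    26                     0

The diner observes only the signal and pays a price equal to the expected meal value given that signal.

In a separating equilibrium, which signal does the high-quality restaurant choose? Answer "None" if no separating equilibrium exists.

None

Try high-quality → elaborate interior, low-quality → plain interior:
  Under separation the diner infers type exactly: elaborate interior → high-quality (pays 54), plain interior → low-quality (pays 25).
  High-quality: elaborate interior gives 54 − 11 = 43; plain interior gives 25 − 0 = 25. No deviation. ✓
  Low-quality: plain interior gives 25 − 0 = 25; elaborate interior gives 54 − 26 = 28. Would deviate. ✗
Try high-quality → plain interior, low-quality → elaborate interior:
  Under separation the diner infers type exactly: plain interior → high-quality (pays 54), elaborate interior → low-quality (pays 25).
  High-quality: plain interior gives 54 − 0 = 54; elaborate interior gives 25 − 11 = 14. No deviation. ✓
  Low-quality: elaborate interior gives 25 − 26 = -1; plain interior gives 54 − 0 = 54. Would deviate. ✗
Neither assignment is incentive-compatible.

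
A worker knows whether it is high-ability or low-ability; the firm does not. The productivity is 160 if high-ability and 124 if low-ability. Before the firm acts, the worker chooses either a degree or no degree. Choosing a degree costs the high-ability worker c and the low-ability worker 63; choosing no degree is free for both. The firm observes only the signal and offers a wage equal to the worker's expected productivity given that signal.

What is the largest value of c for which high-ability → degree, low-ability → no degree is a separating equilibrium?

36

Under separation: degree → high-ability (pays 160); no degree → low-ability (pays 124).
Low-ability: 124 − 0 = 124 ≥ 160 − 63 = 97. Holds regardless of c. ✓
High-ability: 160 − c ≥ 124 − 0, so c ≤ 160 − 124 = 36.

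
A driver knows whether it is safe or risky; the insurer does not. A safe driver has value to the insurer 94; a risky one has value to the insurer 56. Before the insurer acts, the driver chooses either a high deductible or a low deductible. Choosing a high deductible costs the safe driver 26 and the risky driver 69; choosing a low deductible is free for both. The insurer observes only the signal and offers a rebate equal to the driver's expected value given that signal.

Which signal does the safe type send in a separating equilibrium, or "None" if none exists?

Try safe → high deductible, risky → low deductible:
  If types separate, high deductible earns payment 94 and low deductible earns 56.
  Safe: high deductible gives 94 − 26 = 68; low deductible gives 56 − 0 = 56. No deviation. ✓
  Risky: low deductible gives 56 − 0 = 56; high deductible gives 94 − 69 = 25. No deviation. ✓
Both hold — the safe type sends high deductible.

high deductible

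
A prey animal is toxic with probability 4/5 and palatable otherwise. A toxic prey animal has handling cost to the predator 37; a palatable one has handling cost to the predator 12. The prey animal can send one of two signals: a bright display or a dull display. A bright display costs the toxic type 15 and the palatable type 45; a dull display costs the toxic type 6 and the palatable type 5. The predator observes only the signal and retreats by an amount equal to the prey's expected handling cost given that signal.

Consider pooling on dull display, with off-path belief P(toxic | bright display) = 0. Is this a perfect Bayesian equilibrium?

Yes

At the pooled signal (dull display) the predator holds the prior 4/5 and pays 4/5·37 + 1/5·12 = 32. Off-path (bright display) belief 0 gives 0·37 + 1·12 = 12.
Toxic: dull display gives 32 − 6 = 26; bright display gives 12 − 15 = -3. Stays. ✓
Palatable: dull display gives 32 − 5 = 27; bright display gives 12 − 45 = -33. Stays. ✓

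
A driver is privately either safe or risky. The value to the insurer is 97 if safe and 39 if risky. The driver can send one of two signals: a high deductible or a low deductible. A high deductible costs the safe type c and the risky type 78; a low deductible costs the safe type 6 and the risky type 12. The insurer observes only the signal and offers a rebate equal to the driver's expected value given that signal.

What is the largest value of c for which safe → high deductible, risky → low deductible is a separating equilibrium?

64

Under separation: high deductible → safe (pays 97); low deductible → risky (pays 39).
Risky: 39 − 12 = 27 ≥ 97 − 78 = 19. Holds regardless of c. ✓
Safe: 97 − c ≥ 39 − 6, so c ≤ 97 − 33 = 64.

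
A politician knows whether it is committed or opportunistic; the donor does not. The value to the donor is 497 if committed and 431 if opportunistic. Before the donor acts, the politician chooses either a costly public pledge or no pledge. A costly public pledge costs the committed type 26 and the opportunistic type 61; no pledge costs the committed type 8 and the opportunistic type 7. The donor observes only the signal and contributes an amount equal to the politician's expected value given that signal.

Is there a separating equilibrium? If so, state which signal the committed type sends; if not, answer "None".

None

Try committed → pledge, opportunistic → no pledge:
  Under separation the donor infers type exactly: pledge → committed (pays 497), no pledge → opportunistic (pays 431).
  Committed: pledge gives 497 − 26 = 471; no pledge gives 431 − 8 = 423. No deviation. ✓
  Opportunistic: no pledge gives 431 − 7 = 424; pledge gives 497 − 61 = 436. Would deviate. ✗
Try committed → no pledge, opportunistic → pledge:
  Under separation the donor infers type exactly: no pledge → committed (pays 497), pledge → opportunistic (pays 431).
  Committed: no pledge gives 497 − 8 = 489; pledge gives 431 − 26 = 405. No deviation. ✓
  Opportunistic: pledge gives 431 − 61 = 370; no pledge gives 497 − 7 = 490. Would deviate. ✗
Neither assignment is incentive-compatible.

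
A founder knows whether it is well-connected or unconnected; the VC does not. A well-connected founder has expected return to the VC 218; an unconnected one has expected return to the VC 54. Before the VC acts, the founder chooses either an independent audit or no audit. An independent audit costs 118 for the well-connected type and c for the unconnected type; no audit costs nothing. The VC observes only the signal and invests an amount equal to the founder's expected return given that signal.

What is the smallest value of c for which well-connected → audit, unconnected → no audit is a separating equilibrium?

Under separation: audit → well-connected (pays 218); no audit → unconnected (pays 54).
Well-connected: 218 − 118 = 100 ≥ 54 − 0 = 54. Holds regardless of c. ✓
Unconnected: 54 − 0 ≥ 218 − c, so c ≥ 218 − 54 = 164.

164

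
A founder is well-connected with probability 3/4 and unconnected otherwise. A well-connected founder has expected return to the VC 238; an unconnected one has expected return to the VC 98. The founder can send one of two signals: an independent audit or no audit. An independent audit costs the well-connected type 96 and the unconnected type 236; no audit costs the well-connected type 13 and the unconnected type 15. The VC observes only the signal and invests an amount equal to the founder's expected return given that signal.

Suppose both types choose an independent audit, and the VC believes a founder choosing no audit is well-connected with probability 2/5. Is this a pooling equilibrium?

On the equilibrium path (audit) the VC holds the prior 3/4 and pays 3/4·238 + 1/4·98 = 203. Off-path (no audit) belief 2/5 gives 2/5·238 + 3/5·98 = 154.
Well-connected: audit gives 203 − 96 = 107; no audit gives 154 − 13 = 141. Deviates. ✗
Unconnected: audit gives 203 − 236 = -33; no audit gives 154 − 15 = 139. Deviates. ✗

No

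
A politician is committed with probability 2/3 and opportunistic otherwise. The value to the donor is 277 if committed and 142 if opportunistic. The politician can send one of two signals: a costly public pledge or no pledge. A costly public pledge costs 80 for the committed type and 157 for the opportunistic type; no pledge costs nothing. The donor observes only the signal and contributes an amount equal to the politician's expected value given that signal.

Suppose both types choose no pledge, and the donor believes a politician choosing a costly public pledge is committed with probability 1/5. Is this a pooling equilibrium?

At the pooled signal (no pledge) the donor holds the prior 2/3 and pays 2/3·277 + 1/3·142 = 232. Off-path (pledge) belief 1/5 gives 1/5·277 + 4/5·142 = 169.
Committed: no pledge gives 232 − 0 = 232; pledge gives 169 − 80 = 89. Stays. ✓
Opportunistic: no pledge gives 232 − 0 = 232; pledge gives 169 − 157 = 12. Stays. ✓

Yes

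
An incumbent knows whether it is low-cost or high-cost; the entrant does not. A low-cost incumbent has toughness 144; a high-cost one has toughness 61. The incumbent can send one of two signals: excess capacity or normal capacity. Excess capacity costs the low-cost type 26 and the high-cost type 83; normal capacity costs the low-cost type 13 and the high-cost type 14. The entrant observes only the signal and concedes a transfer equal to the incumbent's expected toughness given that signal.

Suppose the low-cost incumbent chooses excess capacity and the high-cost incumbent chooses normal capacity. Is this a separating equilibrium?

No

If types separate, excess capacity earns payment 144 and normal capacity earns 61.
Low-cost: excess capacity gives 144 − 26 = 118; normal capacity gives 61 − 13 = 48. No deviation. ✓
High-cost: normal capacity gives 61 − 14 = 47; excess capacity gives 144 − 83 = 61. Would deviate. ✗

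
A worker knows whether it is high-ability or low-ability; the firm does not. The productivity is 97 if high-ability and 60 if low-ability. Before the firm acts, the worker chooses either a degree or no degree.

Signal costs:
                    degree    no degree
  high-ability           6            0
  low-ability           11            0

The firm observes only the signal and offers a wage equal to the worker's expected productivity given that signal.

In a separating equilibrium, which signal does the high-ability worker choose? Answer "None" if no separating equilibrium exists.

Try high-ability → degree, low-ability → no degree:
  Under separation the firm infers type exactly: degree → high-ability (pays 97), no degree → low-ability (pays 60).
  High-ability: degree gives 97 − 6 = 91; no degree gives 60 − 0 = 60. No deviation. ✓
  Low-ability: no degree gives 60 − 0 = 60; degree gives 97 − 11 = 86. Would deviate. ✗
Try high-ability → no degree, low-ability → degree:
  Under separation the firm infers type exactly: no degree → high-ability (pays 97), degree → low-ability (pays 60).
  High-ability: no degree gives 97 − 0 = 97; degree gives 60 − 6 = 54. No deviation. ✓
  Low-ability: degree gives 60 − 11 = 49; no degree gives 97 − 0 = 97. Would deviate. ✗
Neither assignment is incentive-compatible.

None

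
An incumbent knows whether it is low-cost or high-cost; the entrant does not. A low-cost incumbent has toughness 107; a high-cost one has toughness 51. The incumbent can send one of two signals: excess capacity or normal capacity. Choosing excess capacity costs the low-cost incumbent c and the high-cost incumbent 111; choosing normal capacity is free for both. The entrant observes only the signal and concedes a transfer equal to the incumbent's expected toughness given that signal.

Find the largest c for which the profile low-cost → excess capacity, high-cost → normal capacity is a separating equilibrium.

Under separation: excess capacity → low-cost (pays 107); normal capacity → high-cost (pays 51).
High-cost: 51 − 0 = 51 ≥ 107 − 111 = -4. Holds regardless of c. ✓
Low-cost: 107 − c ≥ 51 − 0, so c ≤ 107 − 51 = 56.

56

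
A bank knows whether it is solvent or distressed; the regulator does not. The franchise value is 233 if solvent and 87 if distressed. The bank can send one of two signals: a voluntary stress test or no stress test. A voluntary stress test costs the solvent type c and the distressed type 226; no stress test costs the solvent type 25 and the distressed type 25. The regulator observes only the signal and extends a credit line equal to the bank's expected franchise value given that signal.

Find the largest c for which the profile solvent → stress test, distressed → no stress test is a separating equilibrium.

171

Under separation: stress test → solvent (pays 233); no stress test → distressed (pays 87).
Distressed: 87 − 25 = 62 ≥ 233 − 226 = 7. Holds regardless of c. ✓
Solvent: 233 − c ≥ 87 − 25, so c ≤ 233 − 62 = 171.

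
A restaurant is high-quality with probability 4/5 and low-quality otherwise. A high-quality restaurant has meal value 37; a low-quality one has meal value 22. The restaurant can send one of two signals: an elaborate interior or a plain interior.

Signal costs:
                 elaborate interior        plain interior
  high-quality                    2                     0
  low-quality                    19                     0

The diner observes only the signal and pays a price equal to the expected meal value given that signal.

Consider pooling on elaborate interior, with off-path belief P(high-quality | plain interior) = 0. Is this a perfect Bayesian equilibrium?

No

On the equilibrium path (elaborate interior) the diner holds the prior 4/5 and pays 4/5·37 + 1/5·22 = 34. Off-path (plain interior) belief 0 gives 0·37 + 1·22 = 22.
High-quality: elaborate interior gives 34 − 2 = 32; plain interior gives 22 − 0 = 22. Stays. ✓
Low-quality: elaborate interior gives 34 − 19 = 15; plain interior gives 22 − 0 = 22. Deviates. ✗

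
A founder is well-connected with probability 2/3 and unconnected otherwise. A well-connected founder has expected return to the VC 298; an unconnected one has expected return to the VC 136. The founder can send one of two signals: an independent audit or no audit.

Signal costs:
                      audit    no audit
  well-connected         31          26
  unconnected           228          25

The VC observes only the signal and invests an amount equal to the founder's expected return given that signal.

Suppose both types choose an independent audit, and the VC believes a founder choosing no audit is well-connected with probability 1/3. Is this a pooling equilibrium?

On the equilibrium path (audit) the VC holds the prior 2/3 and pays 2/3·298 + 1/3·136 = 244. Off-path (no audit) belief 1/3 gives 1/3·298 + 2/3·136 = 190.
Well-connected: audit gives 244 − 31 = 213; no audit gives 190 − 26 = 164. Stays. ✓
Unconnected: audit gives 244 − 228 = 16; no audit gives 190 − 25 = 165. Deviates. ✗

No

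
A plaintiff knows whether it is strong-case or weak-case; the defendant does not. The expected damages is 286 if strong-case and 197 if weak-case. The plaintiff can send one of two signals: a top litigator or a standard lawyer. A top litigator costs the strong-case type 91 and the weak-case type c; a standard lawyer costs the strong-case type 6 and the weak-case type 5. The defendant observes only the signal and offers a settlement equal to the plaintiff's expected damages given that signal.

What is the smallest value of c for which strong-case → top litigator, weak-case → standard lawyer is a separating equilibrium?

94

Under separation: top litigator → strong-case (pays 286); standard lawyer → weak-case (pays 197).
Strong-case: 286 − 91 = 195 ≥ 197 − 6 = 191. Holds regardless of c. ✓
Weak-case: 197 − 5 ≥ 286 − c, so c ≥ 286 − 192 = 94.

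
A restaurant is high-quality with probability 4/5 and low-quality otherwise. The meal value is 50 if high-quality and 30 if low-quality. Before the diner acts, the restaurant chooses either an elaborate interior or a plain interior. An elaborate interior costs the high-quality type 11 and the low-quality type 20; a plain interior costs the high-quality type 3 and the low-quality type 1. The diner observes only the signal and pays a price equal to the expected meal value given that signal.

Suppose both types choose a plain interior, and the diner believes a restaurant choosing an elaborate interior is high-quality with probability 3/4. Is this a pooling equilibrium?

At the pooled signal (plain interior) the diner holds the prior 4/5 and pays 4/5·50 + 1/5·30 = 46. Off-path (elaborate interior) belief 3/4 gives 3/4·50 + 1/4·30 = 45.
High-quality: plain interior gives 46 − 3 = 43; elaborate interior gives 45 − 11 = 34. Stays. ✓
Low-quality: plain interior gives 46 − 1 = 45; elaborate interior gives 45 − 20 = 25. Stays. ✓

Yes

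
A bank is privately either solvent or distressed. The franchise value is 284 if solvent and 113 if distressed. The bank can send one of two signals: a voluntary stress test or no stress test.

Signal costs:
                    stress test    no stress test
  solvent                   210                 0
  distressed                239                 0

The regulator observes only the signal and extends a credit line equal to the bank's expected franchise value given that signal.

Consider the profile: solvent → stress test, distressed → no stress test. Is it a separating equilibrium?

If types separate, stress test earns payment 284 and no stress test earns 113.
Solvent: stress test gives 284 − 210 = 74; no stress test gives 113 − 0 = 113. Would deviate. ✗
Distressed: no stress test gives 113 − 0 = 113; stress test gives 284 − 239 = 45. No deviation. ✓

No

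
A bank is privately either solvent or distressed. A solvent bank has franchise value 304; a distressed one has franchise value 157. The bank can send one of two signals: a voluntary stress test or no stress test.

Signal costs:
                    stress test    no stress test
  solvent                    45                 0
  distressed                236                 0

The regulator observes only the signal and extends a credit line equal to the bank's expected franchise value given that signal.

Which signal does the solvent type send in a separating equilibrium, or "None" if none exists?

stress test

Try solvent → stress test, distressed → no stress test:
  Under separation the regulator infers type exactly: stress test → solvent (pays 304), no stress test → distressed (pays 157).
  Solvent: stress test gives 304 − 45 = 259; no stress test gives 157 − 0 = 157. No deviation. ✓
  Distressed: no stress test gives 157 − 0 = 157; stress test gives 304 − 236 = 68. No deviation. ✓
Both hold — the solvent type sends stress test.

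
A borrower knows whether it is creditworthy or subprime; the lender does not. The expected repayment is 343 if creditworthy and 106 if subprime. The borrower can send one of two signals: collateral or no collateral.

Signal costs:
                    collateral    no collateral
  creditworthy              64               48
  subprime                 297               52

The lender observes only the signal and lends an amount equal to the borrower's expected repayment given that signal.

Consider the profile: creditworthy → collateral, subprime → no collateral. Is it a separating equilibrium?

If types separate, collateral earns payment 343 and no collateral earns 106.
Creditworthy: collateral gives 343 − 64 = 279; no collateral gives 106 − 48 = 58. No deviation. ✓
Subprime: no collateral gives 106 − 52 = 54; collateral gives 343 − 297 = 46. No deviation. ✓
Neither type gains from mimicking the other.

Yes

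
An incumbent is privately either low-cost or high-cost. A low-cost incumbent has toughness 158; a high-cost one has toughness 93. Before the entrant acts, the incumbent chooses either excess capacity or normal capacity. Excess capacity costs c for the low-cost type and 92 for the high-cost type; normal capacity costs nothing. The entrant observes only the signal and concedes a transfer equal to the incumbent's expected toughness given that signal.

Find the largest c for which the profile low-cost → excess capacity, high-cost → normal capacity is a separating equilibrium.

65

Under separation: excess capacity → low-cost (pays 158); normal capacity → high-cost (pays 93).
High-cost: 93 − 0 = 93 ≥ 158 − 92 = 66. Holds regardless of c. ✓
Low-cost: 158 − c ≥ 93 − 0, so c ≤ 158 − 93 = 65.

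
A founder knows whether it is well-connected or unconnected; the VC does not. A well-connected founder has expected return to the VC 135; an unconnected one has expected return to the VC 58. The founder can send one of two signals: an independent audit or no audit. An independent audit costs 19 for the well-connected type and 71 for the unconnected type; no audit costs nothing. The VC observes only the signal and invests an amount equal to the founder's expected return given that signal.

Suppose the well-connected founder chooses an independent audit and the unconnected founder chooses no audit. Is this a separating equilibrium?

Under separation the VC infers type exactly: audit → well-connected (pays 135), no audit → unconnected (pays 58).
Well-connected: audit gives 135 − 19 = 116; no audit gives 58 − 0 = 58. No deviation. ✓
Unconnected: no audit gives 58 − 0 = 58; audit gives 135 − 71 = 64. Would deviate. ✗

No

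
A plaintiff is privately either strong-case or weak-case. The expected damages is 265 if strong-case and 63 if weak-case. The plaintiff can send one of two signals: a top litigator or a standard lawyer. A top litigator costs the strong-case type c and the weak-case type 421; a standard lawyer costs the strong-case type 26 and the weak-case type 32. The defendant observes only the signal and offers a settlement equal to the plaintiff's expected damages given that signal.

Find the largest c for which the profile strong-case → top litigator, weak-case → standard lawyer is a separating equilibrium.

228

Under separation: top litigator → strong-case (pays 265); standard lawyer → weak-case (pays 63).
Weak-case: 63 − 32 = 31 ≥ 265 − 421 = -156. Holds regardless of c. ✓
Strong-case: 265 − c ≥ 63 − 26, so c ≤ 265 − 37 = 228.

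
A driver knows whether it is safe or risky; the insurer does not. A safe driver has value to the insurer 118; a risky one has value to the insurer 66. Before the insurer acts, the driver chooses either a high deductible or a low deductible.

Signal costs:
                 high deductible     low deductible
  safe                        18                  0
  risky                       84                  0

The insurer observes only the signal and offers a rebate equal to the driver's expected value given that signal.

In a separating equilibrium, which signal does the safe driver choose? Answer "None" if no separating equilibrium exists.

high deductible

Try safe → high deductible, risky → low deductible:
  If types separate, high deductible earns payment 118 and low deductible earns 66.
  Safe: high deductible gives 118 − 18 = 100; low deductible gives 66 − 0 = 66. No deviation. ✓
  Risky: low deductible gives 66 − 0 = 66; high deductible gives 118 − 84 = 34. No deviation. ✓
Both hold — the safe type sends high deductible.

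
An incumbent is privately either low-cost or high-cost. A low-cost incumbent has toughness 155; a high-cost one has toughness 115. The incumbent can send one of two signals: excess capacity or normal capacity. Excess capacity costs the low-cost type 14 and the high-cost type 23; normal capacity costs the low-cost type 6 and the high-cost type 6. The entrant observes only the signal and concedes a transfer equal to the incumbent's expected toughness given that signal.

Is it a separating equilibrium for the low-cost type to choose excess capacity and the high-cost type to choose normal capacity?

No

If types separate, excess capacity earns payment 155 and normal capacity earns 115.
Low-cost: excess capacity gives 155 − 14 = 141; normal capacity gives 115 − 6 = 109. No deviation. ✓
High-cost: normal capacity gives 115 − 6 = 109; excess capacity gives 155 − 23 = 132. Would deviate. ✗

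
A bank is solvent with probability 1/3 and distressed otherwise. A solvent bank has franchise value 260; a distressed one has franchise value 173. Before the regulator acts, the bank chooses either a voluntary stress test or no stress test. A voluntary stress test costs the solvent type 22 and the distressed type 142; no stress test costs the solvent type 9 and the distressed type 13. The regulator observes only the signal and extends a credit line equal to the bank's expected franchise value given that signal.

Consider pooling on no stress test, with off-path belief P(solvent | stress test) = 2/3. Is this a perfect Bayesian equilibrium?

No

On the equilibrium path (no stress test) the regulator holds the prior 1/3 and pays 1/3·260 + 2/3·173 = 202. Off-path (stress test) belief 2/3 gives 2/3·260 + 1/3·173 = 231.
Solvent: no stress test gives 202 − 9 = 193; stress test gives 231 − 22 = 209. Deviates. ✗
Distressed: no stress test gives 202 − 13 = 189; stress test gives 231 − 142 = 89. Stays. ✓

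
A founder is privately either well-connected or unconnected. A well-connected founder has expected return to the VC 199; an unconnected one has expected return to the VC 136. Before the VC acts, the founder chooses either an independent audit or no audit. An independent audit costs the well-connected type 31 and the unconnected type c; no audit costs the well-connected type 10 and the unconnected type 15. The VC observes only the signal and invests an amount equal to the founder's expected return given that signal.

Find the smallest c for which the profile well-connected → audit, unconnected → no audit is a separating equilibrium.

Under separation: audit → well-connected (pays 199); no audit → unconnected (pays 136).
Well-connected: 199 − 31 = 168 ≥ 136 − 10 = 126. Holds regardless of c. ✓
Unconnected: 136 − 15 ≥ 199 − c, so c ≥ 199 − 121 = 78.

78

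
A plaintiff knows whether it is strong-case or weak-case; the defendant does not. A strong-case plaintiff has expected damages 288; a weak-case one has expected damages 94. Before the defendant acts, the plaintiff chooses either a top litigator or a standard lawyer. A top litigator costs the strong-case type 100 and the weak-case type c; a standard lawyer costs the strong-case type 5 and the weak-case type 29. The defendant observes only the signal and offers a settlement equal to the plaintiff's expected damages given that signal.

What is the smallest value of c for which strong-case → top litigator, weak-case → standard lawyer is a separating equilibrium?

223

Under separation: top litigator → strong-case (pays 288); standard lawyer → weak-case (pays 94).
Strong-case: 288 − 100 = 188 ≥ 94 − 5 = 89. Holds regardless of c. ✓
Weak-case: 94 − 29 ≥ 288 − c, so c ≥ 288 − 65 = 223.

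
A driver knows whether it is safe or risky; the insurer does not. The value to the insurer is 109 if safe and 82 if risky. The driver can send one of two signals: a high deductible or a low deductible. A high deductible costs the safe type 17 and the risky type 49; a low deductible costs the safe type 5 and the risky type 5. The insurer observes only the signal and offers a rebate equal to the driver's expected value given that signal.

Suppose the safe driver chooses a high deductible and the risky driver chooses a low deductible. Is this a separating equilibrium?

Yes

Under separation the insurer infers type exactly: high deductible → safe (pays 109), low deductible → risky (pays 82).
Safe: high deductible gives 109 − 17 = 92; low deductible gives 82 − 5 = 77. No deviation. ✓
Risky: low deductible gives 82 − 5 = 77; high deductible gives 109 − 49 = 60. No deviation. ✓
Both incentive constraints hold.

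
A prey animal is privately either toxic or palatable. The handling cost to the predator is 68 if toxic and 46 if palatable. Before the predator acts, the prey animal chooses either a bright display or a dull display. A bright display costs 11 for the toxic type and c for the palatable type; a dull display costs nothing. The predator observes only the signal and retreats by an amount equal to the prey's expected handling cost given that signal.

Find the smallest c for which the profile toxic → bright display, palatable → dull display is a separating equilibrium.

Under separation: bright display → toxic (pays 68); dull display → palatable (pays 46).
Toxic: 68 − 11 = 57 ≥ 46 − 0 = 46. Holds regardless of c. ✓
Palatable: 46 − 0 ≥ 68 − c, so c ≥ 68 − 46 = 22.

22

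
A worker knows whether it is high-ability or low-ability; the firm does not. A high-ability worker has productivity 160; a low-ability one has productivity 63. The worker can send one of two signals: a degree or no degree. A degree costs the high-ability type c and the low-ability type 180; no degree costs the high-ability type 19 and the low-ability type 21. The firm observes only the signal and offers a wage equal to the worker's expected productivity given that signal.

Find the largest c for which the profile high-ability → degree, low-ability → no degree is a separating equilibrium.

116

Under separation: degree → high-ability (pays 160); no degree → low-ability (pays 63).
Low-ability: 63 − 21 = 42 ≥ 160 − 180 = -20. Holds regardless of c. ✓
High-ability: 160 − c ≥ 63 − 19, so c ≤ 160 − 44 = 116.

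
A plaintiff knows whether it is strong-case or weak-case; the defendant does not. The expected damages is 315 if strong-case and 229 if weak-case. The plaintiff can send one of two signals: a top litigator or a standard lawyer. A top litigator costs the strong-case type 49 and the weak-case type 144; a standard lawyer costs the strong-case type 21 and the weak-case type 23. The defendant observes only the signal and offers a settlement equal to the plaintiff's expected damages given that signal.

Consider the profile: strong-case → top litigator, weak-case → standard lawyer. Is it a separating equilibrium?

If types separate, top litigator earns payment 315 and standard lawyer earns 229.
Strong-case: top litigator gives 315 − 49 = 266; standard lawyer gives 229 − 21 = 208. No deviation. ✓
Weak-case: standard lawyer gives 229 − 23 = 206; top litigator gives 315 − 144 = 171. No deviation. ✓
Both incentive constraints hold.

Yes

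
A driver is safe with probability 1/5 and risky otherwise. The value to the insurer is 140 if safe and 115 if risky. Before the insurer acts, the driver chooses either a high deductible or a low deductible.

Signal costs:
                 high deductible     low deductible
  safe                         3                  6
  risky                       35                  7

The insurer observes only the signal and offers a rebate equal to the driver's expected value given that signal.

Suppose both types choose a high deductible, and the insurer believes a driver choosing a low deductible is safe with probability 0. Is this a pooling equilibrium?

No

At the pooled signal (high deductible) the insurer holds the prior 1/5 and pays 1/5·140 + 4/5·115 = 120. Off-path (low deductible) belief 0 gives 0·140 + 1·115 = 115.
Safe: high deductible gives 120 − 3 = 117; low deductible gives 115 − 6 = 109. Stays. ✓
Risky: high deductible gives 120 − 35 = 85; low deductible gives 115 − 7 = 108. Deviates. ✗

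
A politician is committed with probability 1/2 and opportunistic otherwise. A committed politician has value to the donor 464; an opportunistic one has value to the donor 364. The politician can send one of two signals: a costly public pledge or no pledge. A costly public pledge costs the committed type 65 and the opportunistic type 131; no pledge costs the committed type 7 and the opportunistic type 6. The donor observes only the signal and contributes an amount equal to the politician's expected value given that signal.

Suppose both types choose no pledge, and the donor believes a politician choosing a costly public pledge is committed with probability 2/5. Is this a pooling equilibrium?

Yes

On the equilibrium path (no pledge) the donor holds the prior 1/2 and pays 1/2·464 + 1/2·364 = 414. Off-path (pledge) belief 2/5 gives 2/5·464 + 3/5·364 = 404.
Committed: no pledge gives 414 − 7 = 407; pledge gives 404 − 65 = 339. Stays. ✓
Opportunistic: no pledge gives 414 − 6 = 408; pledge gives 404 − 131 = 273. Stays. ✓
Beliefs are Bayes-consistent on-path and both types best-respond.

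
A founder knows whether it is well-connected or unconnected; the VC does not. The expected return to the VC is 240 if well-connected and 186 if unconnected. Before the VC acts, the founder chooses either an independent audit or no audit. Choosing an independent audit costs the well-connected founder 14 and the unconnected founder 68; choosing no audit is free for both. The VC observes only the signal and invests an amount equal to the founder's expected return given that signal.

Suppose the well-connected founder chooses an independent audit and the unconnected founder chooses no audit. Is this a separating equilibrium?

Yes

Under separation the VC infers type exactly: audit → well-connected (pays 240), no audit → unconnected (pays 186).
Well-connected: audit gives 240 − 14 = 226; no audit gives 186 − 0 = 186. No deviation. ✓
Unconnected: no audit gives 186 − 0 = 186; audit gives 240 − 68 = 172. No deviation. ✓
Both incentive constraints hold.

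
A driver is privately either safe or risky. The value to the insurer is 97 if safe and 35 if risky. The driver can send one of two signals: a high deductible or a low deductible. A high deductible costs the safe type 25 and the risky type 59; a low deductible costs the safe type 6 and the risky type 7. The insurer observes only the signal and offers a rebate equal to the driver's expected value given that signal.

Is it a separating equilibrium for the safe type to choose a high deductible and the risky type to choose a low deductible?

Under separation the insurer infers type exactly: high deductible → safe (pays 97), low deductible → risky (pays 35).
Safe: high deductible gives 97 − 25 = 72; low deductible gives 35 − 6 = 29. No deviation. ✓
Risky: low deductible gives 35 − 7 = 28; high deductible gives 97 − 59 = 38. Would deviate. ✗

No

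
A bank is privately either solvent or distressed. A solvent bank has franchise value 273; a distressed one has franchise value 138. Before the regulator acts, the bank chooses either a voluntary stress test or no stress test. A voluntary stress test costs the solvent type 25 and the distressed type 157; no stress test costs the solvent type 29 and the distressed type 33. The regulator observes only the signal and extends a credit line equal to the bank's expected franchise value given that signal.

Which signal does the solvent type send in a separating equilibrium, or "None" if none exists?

Try solvent → stress test, distressed → no stress test:
  Under separation the regulator infers type exactly: stress test → solvent (pays 273), no stress test → distressed (pays 138).
  Solvent: stress test gives 273 − 25 = 248; no stress test gives 138 − 29 = 109. No deviation. ✓
  Distressed: no stress test gives 138 − 33 = 105; stress test gives 273 − 157 = 116. Would deviate. ✗
Try solvent → no stress test, distressed → stress test:
  Under separation the regulator infers type exactly: no stress test → solvent (pays 273), stress test → distressed (pays 138).
  Solvent: no stress test gives 273 − 29 = 244; stress test gives 138 − 25 = 113. No deviation. ✓
  Distressed: stress test gives 138 − 157 = -19; no stress test gives 273 − 33 = 240. Would deviate. ✗
Neither assignment is incentive-compatible.

None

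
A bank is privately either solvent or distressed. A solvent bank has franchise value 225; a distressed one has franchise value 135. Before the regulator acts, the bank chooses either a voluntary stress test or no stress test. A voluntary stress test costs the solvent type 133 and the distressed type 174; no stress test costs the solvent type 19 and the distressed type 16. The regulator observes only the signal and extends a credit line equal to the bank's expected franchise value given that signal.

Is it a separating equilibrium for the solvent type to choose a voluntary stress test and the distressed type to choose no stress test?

No

If types separate, stress test earns payment 225 and no stress test earns 135.
Solvent: stress test gives 225 − 133 = 92; no stress test gives 135 − 19 = 116. Would deviate. ✗
Distressed: no stress test gives 135 − 16 = 119; stress test gives 225 − 174 = 51. No deviation. ✓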